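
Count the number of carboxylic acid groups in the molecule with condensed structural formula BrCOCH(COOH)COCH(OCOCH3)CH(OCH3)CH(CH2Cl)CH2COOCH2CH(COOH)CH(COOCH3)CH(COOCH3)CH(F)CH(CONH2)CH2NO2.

Working along the chain:
  BrCO: –C(=O)Br: carbonyl C bonded to C and to a halogen → acyl halide (not alkyl halide).
  CH(COOH): pendant –COOH: carbonyl C bonded to C and –OH → carboxylic acid.
  CO: –C(=O)– with carbon on both sides → ketone.
  CH(OCOCH3): pendant –OC(=O)CH3: an acyloxy group → ester.
  CH(OCH3): pendant –OCH3: C–O–C with sp³ C, no adjacent C=O → ether.
  CH(CH2Cl): pendant –CH2X: halogen on sp³ carbon → alkyl halide.
  CH2COOCH2: –C(=O)–O–C with C on the carbonyl side → ester.
  CH(COOH): pendant –COOH: carbonyl C bonded to C and –OH → carboxylic acid.
  CH(COOCH3): pendant –COOCH3: carbonyl C bonded to C and –OCH3 → ester.
  CH(COOCH3): pendant –COOCH3: carbonyl C bonded to C and –OCH3 → ester.
  CH(F): halogen on an sp³ carbon → alkyl halide.
  CH(CONH2): pendant –CONH2: carbonyl C bonded to C and N → amide.
  CH2NO2: –NO2 on carbon → nitro group.
Carboxylic acid appears at: CH(COOH), CH(COOH) → 2.

2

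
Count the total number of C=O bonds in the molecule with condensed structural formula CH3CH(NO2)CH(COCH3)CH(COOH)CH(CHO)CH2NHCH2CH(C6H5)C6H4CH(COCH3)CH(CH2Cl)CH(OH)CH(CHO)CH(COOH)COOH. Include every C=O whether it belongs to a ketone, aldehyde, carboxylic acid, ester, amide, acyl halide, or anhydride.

7

CH(COCH3): ketone, 1 C=O (running total 1).
CH(COOH): carboxylic acid, 1 C=O (running total 2).
CH(CHO): aldehyde, 1 C=O (running total 3).
CH(COCH3): ketone, 1 C=O (running total 4).
CH(CHO): aldehyde, 1 C=O (running total 5).
CH(COOH): carboxylic acid, 1 C=O (running total 6).
COOH: carboxylic acid, 1 C=O (running total 7).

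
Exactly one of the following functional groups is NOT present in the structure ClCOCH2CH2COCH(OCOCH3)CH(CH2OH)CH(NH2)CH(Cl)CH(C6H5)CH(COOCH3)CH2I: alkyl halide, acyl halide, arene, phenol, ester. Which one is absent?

phenol

alkyl halide: present (CH(Cl) — halogen on an sp³ carbon → alkyl halide).
ester: present (CH(OCOCH3) — pendant –OC(=O)CH3: an acyloxy group → ester).
arene: present (CH(C6H5) — pendant –C6H5: benzene ring → arene).
acyl halide: present (ClCO — –C(=O)Cl: carbonyl C bonded to C and to a halogen → acyl halide (not alkyl halide)).
phenol: absent. In CH(CH2OH), the –OH is on an sp³ carbon, not on an aromatic ring, so it is an alcohol.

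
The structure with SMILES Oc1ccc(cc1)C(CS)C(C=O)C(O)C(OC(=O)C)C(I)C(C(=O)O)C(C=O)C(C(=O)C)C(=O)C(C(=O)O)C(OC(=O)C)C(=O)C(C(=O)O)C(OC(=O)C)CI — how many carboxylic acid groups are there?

3

–OH attached directly to an aromatic ring → phenol (not alcohol); the ring itself is an arene.
pendant –CH2SH → thiol.
pendant –CHO: carbonyl C bonded to C and H → aldehyde.
–OH on an sp³ carbon → alcohol (secondary).
pendant –OC(=O)CH3: an acyloxy group → ester.
halogen on an sp³ carbon → alkyl halide.
pendant –COOH: carbonyl C bonded to C and –OH → carboxylic acid.
pendant –CHO: carbonyl C bonded to C and H → aldehyde.
pendant –COCH3: carbonyl C bonded to two carbons → ketone.
–C(=O)– with carbon on both sides → ketone.
pendant –COOH: carbonyl C bonded to C and –OH → carboxylic acid.
pendant –OC(=O)CH3: an acyloxy group → ester.
–C(=O)– with carbon on both sides → ketone.
pendant –COOH: carbonyl C bonded to C and –OH → carboxylic acid.
pendant –OC(=O)CH3: an acyloxy group → ester.
halogen on an sp³ carbon → alkyl halide.
Carboxylic acid appears at: CH(COOH), CH(COOH), CH(COOH) → 3.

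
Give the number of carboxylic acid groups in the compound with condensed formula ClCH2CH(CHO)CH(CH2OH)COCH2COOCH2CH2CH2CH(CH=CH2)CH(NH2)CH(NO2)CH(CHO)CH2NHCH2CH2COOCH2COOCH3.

halogen on an sp³ carbon → alkyl halide.
pendant –CHO: carbonyl C bonded to C and H → aldehyde.
pendant –CH2OH on an sp³ backbone C → alcohol.
–C(=O)– with carbon on both sides → ketone.
–C(=O)–O–C with C on the carbonyl side → ester.
pendant –CH=CH2: C=C double bond → alkene.
–NH2 on an sp³ carbon with no adjacent C=O → amine.
–NO2 on an sp³ carbon → nitro (the N=O is not a carbonyl).
pendant –CHO: carbonyl C bonded to C and H → aldehyde.
C–N–C with sp³ carbons and no adjacent C=O → amine (secondary).
–C(=O)–O–C with C on the carbonyl side → ester.
–C(=O)OCH3: carbonyl C bonded to C and to –OCH3 → ester (not ketone + ether).
No segment is a carboxylic acid: CH(CHO) is aldehyde, not carboxylic acid; CH(CH2OH) is alcohol, not carboxylic acid; CH2COOCH2 is ester, not carboxylic acid. → 0.

0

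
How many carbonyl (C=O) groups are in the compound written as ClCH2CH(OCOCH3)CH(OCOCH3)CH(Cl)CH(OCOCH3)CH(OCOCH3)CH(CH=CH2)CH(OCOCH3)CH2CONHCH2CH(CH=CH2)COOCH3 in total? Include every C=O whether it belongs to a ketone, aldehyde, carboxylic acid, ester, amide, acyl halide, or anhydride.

CH(OCOCH3): ester, 1 C=O (running total 1).
CH(OCOCH3): ester, 1 C=O (running total 2).
CH(OCOCH3): ester, 1 C=O (running total 3).
CH(OCOCH3): ester, 1 C=O (running total 4).
CH(OCOCH3): ester, 1 C=O (running total 5).
CH2CONHCH2: amide, 1 C=O (running total 6).
COOCH3: ester, 1 C=O (running total 7).

7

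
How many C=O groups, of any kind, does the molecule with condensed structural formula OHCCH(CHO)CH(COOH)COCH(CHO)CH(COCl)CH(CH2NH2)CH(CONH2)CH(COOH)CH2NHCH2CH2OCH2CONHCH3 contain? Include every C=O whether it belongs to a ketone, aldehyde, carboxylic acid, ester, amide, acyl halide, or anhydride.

9

OHC: aldehyde, 1 C=O (running total 1).
CH(CHO): aldehyde, 1 C=O (running total 2).
CH(COOH): carboxylic acid, 1 C=O (running total 3).
CO: ketone, 1 C=O (running total 4).
CH(CHO): aldehyde, 1 C=O (running total 5).
CH(COCl): acyl halide, 1 C=O (running total 6).
CH(CONH2): amide, 1 C=O (running total 7).
CH(COOH): carboxylic acid, 1 C=O (running total 8).
CONHCH3: amide, 1 C=O (running total 9).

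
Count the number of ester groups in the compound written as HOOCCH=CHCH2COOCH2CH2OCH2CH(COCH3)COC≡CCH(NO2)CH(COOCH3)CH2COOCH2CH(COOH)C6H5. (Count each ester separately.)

3

Reading the structure from left to right:
  HOOC: –COOH: carbonyl C bonded to –OH and C → carboxylic acid (the –OH is not a separate alcohol).
  CH=CH: C=C double bond → alkene.
  CH2COOCH2: –C(=O)–O–C with C on the carbonyl side → ester.
  CH2OCH2: C–O–C with sp³ carbons on both sides and no adjacent C=O → ether.
  CH(COCH3): pendant –COCH3: carbonyl C bonded to two carbons → ketone.
  CO: –C(=O)– with carbon on both sides → ketone.
  C≡C: C≡C triple bond → alkyne.
  CH(NO2): –NO2 on an sp³ carbon → nitro (the N=O is not a carbonyl).
  CH(COOCH3): pendant –COOCH3: carbonyl C bonded to C and –OCH3 → ester.
  CH2COOCH2: –C(=O)–O–C with C on the carbonyl side → ester.
  CH(COOH): pendant –COOH: carbonyl C bonded to C and –OH → carboxylic acid.
  C6H5: –C6H5 phenyl ring → arene.
Ester appears at: CH2COOCH2, CH(COOCH3), CH2COOCH2 → 3.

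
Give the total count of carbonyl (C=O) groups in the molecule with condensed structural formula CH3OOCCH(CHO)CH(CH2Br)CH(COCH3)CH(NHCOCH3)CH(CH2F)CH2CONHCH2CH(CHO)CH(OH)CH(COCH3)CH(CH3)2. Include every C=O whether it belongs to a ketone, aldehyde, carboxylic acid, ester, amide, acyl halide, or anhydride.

7

CH3OOC: ester, 1 C=O (running total 1).
CH(CHO): aldehyde, 1 C=O (running total 2).
CH(COCH3): ketone, 1 C=O (running total 3).
CH(NHCOCH3): amide, 1 C=O (running total 4).
CH2CONHCH2: amide, 1 C=O (running total 5).
CH(CHO): aldehyde, 1 C=O (running total 6).
CH(COCH3): ketone, 1 C=O (running total 7).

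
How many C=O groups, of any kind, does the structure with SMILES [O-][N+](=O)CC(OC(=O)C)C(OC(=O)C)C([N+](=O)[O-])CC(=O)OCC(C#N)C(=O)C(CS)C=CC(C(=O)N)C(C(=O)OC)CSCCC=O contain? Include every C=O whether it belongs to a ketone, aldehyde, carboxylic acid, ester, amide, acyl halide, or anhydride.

CH(OCOCH3): ester, 1 C=O (running total 1).
CH(OCOCH3): ester, 1 C=O (running total 2).
CH2COOCH2: ester, 1 C=O (running total 3).
CO: ketone, 1 C=O (running total 4).
CH(CONH2): amide, 1 C=O (running total 5).
CH(COOCH3): ester, 1 C=O (running total 6).
CHO: aldehyde, 1 C=O (running total 7).

7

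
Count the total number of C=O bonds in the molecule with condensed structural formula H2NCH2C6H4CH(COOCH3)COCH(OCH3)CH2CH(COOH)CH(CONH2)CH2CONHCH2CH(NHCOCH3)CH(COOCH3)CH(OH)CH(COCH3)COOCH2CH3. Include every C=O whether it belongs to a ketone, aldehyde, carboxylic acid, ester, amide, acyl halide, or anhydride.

9

CH(COOCH3): ester, 1 C=O (running total 1).
CO: ketone, 1 C=O (running total 2).
CH(COOH): carboxylic acid, 1 C=O (running total 3).
CH(CONH2): amide, 1 C=O (running total 4).
CH2CONHCH2: amide, 1 C=O (running total 5).
CH(NHCOCH3): amide, 1 C=O (running total 6).
CH(COOCH3): ester, 1 C=O (running total 7).
CH(COCH3): ketone, 1 C=O (running total 8).
COOCH2CH3: ester, 1 C=O (running total 9).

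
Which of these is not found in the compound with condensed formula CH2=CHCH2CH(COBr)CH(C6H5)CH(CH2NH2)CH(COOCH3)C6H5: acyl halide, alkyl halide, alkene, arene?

alkyl halide

arene: present (CH(C6H5) — pendant –C6H5: benzene ring → arene).
acyl halide: present (CH(COBr) — pendant –C(=O)X: carbonyl C bonded to C and halogen → acyl halide).
alkene: present (CH2=CH — C=C double bond → alkene).
alkyl halide: absent. In CH(COBr), the halogen is on a carbonyl carbon, which makes it an acyl halide, not an alkyl halide.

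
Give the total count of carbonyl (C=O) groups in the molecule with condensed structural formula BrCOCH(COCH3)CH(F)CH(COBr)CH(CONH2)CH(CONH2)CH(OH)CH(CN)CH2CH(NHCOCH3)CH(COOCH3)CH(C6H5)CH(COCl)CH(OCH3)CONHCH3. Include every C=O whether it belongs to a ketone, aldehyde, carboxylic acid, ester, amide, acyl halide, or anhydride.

BrCO: acyl halide, 1 C=O (running total 1).
CH(COCH3): ketone, 1 C=O (running total 2).
CH(COBr): acyl halide, 1 C=O (running total 3).
CH(CONH2): amide, 1 C=O (running total 4).
CH(CONH2): amide, 1 C=O (running total 5).
CH(NHCOCH3): amide, 1 C=O (running total 6).
CH(COOCH3): ester, 1 C=O (running total 7).
CH(COCl): acyl halide, 1 C=O (running total 8).
CONHCH3: amide, 1 C=O (running total 9).

9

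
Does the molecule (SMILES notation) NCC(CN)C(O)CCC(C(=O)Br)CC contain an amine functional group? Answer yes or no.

yes

–NH2 on an sp³ carbon with no adjacent C=O → amine.
pendant –CH2NH2: N on sp³ C, no adjacent C=O → amine.
–OH on an sp³ carbon → alcohol (secondary).
pendant –C(=O)X: carbonyl C bonded to C and halogen → acyl halide.
The H2NCH2 segment supplies the amine: –NH2 on an sp³ carbon with no adjacent C=O → amine.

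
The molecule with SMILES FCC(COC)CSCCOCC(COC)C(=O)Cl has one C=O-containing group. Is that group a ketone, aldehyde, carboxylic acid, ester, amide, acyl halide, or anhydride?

The carbonyl is in the COCl segment: –C(=O)Cl: carbonyl C bonded to C and to a halogen → acyl halide (not alkyl halide).

acyl halide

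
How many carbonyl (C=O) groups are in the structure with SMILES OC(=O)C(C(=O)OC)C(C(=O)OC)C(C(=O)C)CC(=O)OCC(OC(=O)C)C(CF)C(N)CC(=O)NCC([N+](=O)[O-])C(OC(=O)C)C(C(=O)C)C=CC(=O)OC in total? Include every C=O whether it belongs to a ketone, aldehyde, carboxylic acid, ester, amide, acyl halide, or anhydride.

HOOC: carboxylic acid, 1 C=O (running total 1).
CH(COOCH3): ester, 1 C=O (running total 2).
CH(COOCH3): ester, 1 C=O (running total 3).
CH(COCH3): ketone, 1 C=O (running total 4).
CH2COOCH2: ester, 1 C=O (running total 5).
CH(OCOCH3): ester, 1 C=O (running total 6).
CH2CONHCH2: amide, 1 C=O (running total 7).
CH(OCOCH3): ester, 1 C=O (running total 8).
CH(COCH3): ketone, 1 C=O (running total 9).
COOCH3: ester, 1 C=O (running total 10).

10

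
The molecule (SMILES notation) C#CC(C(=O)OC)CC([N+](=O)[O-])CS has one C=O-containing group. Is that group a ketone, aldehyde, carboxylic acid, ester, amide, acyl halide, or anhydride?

The carbonyl is in the CH(COOCH3) segment: pendant –COOCH3: carbonyl C bonded to C and –OCH3 → ester.

ester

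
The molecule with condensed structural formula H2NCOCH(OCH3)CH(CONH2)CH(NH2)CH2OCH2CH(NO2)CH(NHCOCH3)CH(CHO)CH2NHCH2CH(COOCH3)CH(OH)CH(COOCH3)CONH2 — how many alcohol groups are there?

–C(=O)NH2: carbonyl C bonded to C and to N → amide (the N is not a separate amine).
pendant –OCH3: C–O–C with sp³ C, no adjacent C=O → ether.
pendant –CONH2: carbonyl C bonded to C and N → amide.
–NH2 on an sp³ carbon with no adjacent C=O → amine.
C–O–C with sp³ carbons on both sides and no adjacent C=O → ether.
–NO2 on an sp³ carbon → nitro (the N=O is not a carbonyl).
pendant –NHC(=O)CH3: N bonded to a carbonyl → amide (not amine).
pendant –CHO: carbonyl C bonded to C and H → aldehyde.
C–N–C with sp³ carbons and no adjacent C=O → amine (secondary).
pendant –COOCH3: carbonyl C bonded to C and –OCH3 → ester.
–OH on an sp³ carbon → alcohol (secondary).
pendant –COOCH3: carbonyl C bonded to C and –OCH3 → ester.
–C(=O)NH2: carbonyl C bonded to C and to N → amide (the N is not a separate amine).
Alcohol appears at: CH(OH) → 1.

1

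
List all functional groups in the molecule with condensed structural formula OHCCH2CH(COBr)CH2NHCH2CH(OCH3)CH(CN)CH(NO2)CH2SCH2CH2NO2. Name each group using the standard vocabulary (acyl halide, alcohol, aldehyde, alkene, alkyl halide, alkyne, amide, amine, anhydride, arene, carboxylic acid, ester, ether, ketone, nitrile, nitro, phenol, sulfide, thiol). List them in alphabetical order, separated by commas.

acyl halide, aldehyde, amine, ether, nitrile, nitro, sulfide

terminal –CHO: carbonyl C bonded to H and C → aldehyde.
pendant –C(=O)X: carbonyl C bonded to C and halogen → acyl halide.
C–N–C with sp³ carbons and no adjacent C=O → amine (secondary).
pendant –OCH3: C–O–C with sp³ C, no adjacent C=O → ether.
pendant –C≡N: nitrile.
–NO2 on an sp³ carbon → nitro (the N=O is not a carbonyl).
C–S–C linkage → sulfide (thioether).
–NO2 on carbon → nitro group.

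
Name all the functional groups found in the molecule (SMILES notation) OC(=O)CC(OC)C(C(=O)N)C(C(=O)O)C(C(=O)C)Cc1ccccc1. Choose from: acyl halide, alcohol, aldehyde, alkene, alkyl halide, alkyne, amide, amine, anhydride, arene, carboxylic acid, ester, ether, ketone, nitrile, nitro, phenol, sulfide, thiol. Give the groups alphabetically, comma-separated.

–COOH: carbonyl C bonded to –OH and C → carboxylic acid (the –OH is not a separate alcohol).
pendant –OCH3: C–O–C with sp³ C, no adjacent C=O → ether.
pendant –CONH2: carbonyl C bonded to C and N → amide.
pendant –COOH: carbonyl C bonded to C and –OH → carboxylic acid.
pendant –COCH3: carbonyl C bonded to two carbons → ketone.
–C6H5 phenyl ring → arene.

amide, arene, carboxylic acid, ether, ketone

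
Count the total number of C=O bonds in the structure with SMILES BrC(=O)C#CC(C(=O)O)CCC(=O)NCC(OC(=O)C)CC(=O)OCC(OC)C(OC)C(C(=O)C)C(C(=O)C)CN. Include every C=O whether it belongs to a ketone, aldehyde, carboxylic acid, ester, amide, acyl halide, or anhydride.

BrCO: acyl halide, 1 C=O (running total 1).
CH(COOH): carboxylic acid, 1 C=O (running total 2).
CH2CONHCH2: amide, 1 C=O (running total 3).
CH(OCOCH3): ester, 1 C=O (running total 4).
CH2COOCH2: ester, 1 C=O (running total 5).
CH(COCH3): ketone, 1 C=O (running total 6).
CH(COCH3): ketone, 1 C=O (running total 7).

7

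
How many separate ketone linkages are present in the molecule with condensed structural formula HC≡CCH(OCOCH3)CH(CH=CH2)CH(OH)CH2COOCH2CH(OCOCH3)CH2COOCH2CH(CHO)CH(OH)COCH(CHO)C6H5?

1

C≡C triple bond → alkyne.
pendant –OC(=O)CH3: an acyloxy group → ester.
pendant –CH=CH2: C=C double bond → alkene.
–OH on an sp³ carbon → alcohol (secondary).
–C(=O)–O–C with C on the carbonyl side → ester.
pendant –OC(=O)CH3: an acyloxy group → ester.
–C(=O)–O–C with C on the carbonyl side → ester.
pendant –CHO: carbonyl C bonded to C and H → aldehyde.
–OH on an sp³ carbon → alcohol (secondary).
–C(=O)– with carbon on both sides → ketone.
pendant –CHO: carbonyl C bonded to C and H → aldehyde.
–C6H5 phenyl ring → arene.
Ketone appears at: CO → 1.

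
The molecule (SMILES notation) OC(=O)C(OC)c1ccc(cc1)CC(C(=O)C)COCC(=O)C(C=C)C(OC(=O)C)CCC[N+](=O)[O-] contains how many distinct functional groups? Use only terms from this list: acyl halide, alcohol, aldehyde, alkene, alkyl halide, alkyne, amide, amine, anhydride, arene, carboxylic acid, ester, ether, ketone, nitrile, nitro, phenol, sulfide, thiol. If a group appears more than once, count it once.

7

–COOH: carbonyl C bonded to –OH and C → carboxylic acid (the –OH is not a separate alcohol).
pendant –OCH3: C–O–C with sp³ C, no adjacent C=O → ether.
para-disubstituted benzene ring → arene.
pendant –COCH3: carbonyl C bonded to two carbons → ketone.
C–O–C with sp³ carbons on both sides and no adjacent C=O → ether.
–C(=O)– with carbon on both sides → ketone.
pendant –CH=CH2: C=C double bond → alkene.
pendant –OC(=O)CH3: an acyloxy group → ester.
–NO2 on carbon → nitro group.
Distinct types present: alkene, arene, carboxylic acid, ester, ether, ketone, nitro.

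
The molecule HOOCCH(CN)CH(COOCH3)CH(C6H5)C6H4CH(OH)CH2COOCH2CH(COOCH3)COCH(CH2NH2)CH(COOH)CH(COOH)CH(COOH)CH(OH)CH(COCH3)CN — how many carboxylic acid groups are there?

4

–COOH: carbonyl C bonded to –OH and C → carboxylic acid (the –OH is not a separate alcohol).
pendant –C≡N: nitrile.
pendant –COOCH3: carbonyl C bonded to C and –OCH3 → ester.
pendant –C6H5: benzene ring → arene.
para-disubstituted benzene ring → arene.
–OH on an sp³ carbon → alcohol (secondary).
–C(=O)–O–C with C on the carbonyl side → ester.
pendant –COOCH3: carbonyl C bonded to C and –OCH3 → ester.
–C(=O)– with carbon on both sides → ketone.
pendant –CH2NH2: N on sp³ C, no adjacent C=O → amine.
pendant –COOH: carbonyl C bonded to C and –OH → carboxylic acid.
pendant –COOH: carbonyl C bonded to C and –OH → carboxylic acid.
pendant –COOH: carbonyl C bonded to C and –OH → carboxylic acid.
–OH on an sp³ carbon → alcohol (secondary).
pendant –COCH3: carbonyl C bonded to two carbons → ketone.
–C≡N: carbon triple-bonded to nitrogen → nitrile.
Carboxylic acid appears at: HOOC, CH(COOH), CH(COOH), CH(COOH) → 4.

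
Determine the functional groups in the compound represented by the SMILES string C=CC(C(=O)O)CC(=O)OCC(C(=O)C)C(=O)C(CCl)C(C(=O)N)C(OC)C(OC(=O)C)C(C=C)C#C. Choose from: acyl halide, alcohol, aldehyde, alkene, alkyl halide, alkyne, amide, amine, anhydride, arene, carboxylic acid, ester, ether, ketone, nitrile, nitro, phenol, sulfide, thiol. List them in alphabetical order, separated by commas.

alkene, alkyl halide, alkyne, amide, carboxylic acid, ester, ether, ketone

C=C double bond → alkene.
pendant –COOH: carbonyl C bonded to C and –OH → carboxylic acid.
–C(=O)–O–C with C on the carbonyl side → ester.
pendant –COCH3: carbonyl C bonded to two carbons → ketone.
–C(=O)– with carbon on both sides → ketone.
pendant –CH2X: halogen on sp³ carbon → alkyl halide.
pendant –CONH2: carbonyl C bonded to C and N → amide.
pendant –OCH3: C–O–C with sp³ C, no adjacent C=O → ether.
pendant –OC(=O)CH3: an acyloxy group → ester.
pendant –CH=CH2: C=C double bond → alkene.
C≡C triple bond → alkyne.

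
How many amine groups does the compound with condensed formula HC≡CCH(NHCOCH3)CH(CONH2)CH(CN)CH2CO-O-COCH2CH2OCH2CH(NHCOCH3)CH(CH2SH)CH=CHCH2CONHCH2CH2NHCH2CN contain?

1

Reading the structure from left to right:
  HC≡C: C≡C triple bond → alkyne.
  CH(NHCOCH3): pendant –NHC(=O)CH3: N bonded to a carbonyl → amide (not amine).
  CH(CONH2): pendant –CONH2: carbonyl C bonded to C and N → amide.
  CH(CN): pendant –C≡N: nitrile.
  CH2CO-O-COCH2: two acyl groups sharing one oxygen, –C(=O)–O–C(=O)– → anhydride.
  CH2OCH2: C–O–C with sp³ carbons on both sides and no adjacent C=O → ether.
  CH(NHCOCH3): pendant –NHC(=O)CH3: N bonded to a carbonyl → amide (not amine).
  CH(CH2SH): pendant –CH2SH → thiol.
  CH=CH: C=C double bond → alkene.
  CH2CONHCH2: –C(=O)–N– linkage → amide (the N is not an amine).
  CH2NHCH2: C–N–C with sp³ carbons and no adjacent C=O → amine (secondary).
  CN: –C≡N: carbon triple-bonded to nitrogen → nitrile.
Amine appears at: CH2NHCH2 → 1.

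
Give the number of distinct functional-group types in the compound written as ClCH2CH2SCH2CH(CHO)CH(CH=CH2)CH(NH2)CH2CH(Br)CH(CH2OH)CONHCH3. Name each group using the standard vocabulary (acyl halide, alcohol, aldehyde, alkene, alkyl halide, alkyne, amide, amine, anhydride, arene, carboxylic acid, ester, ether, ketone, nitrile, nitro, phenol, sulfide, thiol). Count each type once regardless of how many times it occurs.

halogen on an sp³ carbon → alkyl halide.
C–S–C linkage → sulfide (thioether).
pendant –CHO: carbonyl C bonded to C and H → aldehyde.
pendant –CH=CH2: C=C double bond → alkene.
–NH2 on an sp³ carbon with no adjacent C=O → amine.
halogen on an sp³ carbon → alkyl halide.
pendant –CH2OH on an sp³ backbone C → alcohol.
–C(=O)NHCH3: carbonyl C bonded to C and to N → amide (the N is not an amine).
Distinct types present: alcohol, aldehyde, alkene, alkyl halide, amide, amine, sulfide.

7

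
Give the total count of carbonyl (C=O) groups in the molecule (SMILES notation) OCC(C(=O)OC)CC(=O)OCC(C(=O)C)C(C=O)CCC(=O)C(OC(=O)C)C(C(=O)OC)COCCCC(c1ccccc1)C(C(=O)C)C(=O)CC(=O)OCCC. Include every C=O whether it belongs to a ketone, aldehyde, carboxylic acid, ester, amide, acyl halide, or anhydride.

CH(COOCH3): ester, 1 C=O (running total 1).
CH2COOCH2: ester, 1 C=O (running total 2).
CH(COCH3): ketone, 1 C=O (running total 3).
CH(CHO): aldehyde, 1 C=O (running total 4).
CO: ketone, 1 C=O (running total 5).
CH(OCOCH3): ester, 1 C=O (running total 6).
CH(COOCH3): ester, 1 C=O (running total 7).
CH(COCH3): ketone, 1 C=O (running total 8).
CO: ketone, 1 C=O (running total 9).
CH2COOCH2: ester, 1 C=O (running total 10).

10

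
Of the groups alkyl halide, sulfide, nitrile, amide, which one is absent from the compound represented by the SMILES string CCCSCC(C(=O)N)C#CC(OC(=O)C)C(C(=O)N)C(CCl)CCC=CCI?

nitrile

alkyl halide: present (CH(CH2Cl) — pendant –CH2X: halogen on sp³ carbon → alkyl halide).
amide: present (CH(CONH2) — pendant –CONH2: carbonyl C bonded to C and N → amide).
sulfide: present (CH2SCH2 — C–S–C linkage → sulfide (thioether)).
nitrile: absent. In C≡C, the triple bond is C≡C, not C≡N.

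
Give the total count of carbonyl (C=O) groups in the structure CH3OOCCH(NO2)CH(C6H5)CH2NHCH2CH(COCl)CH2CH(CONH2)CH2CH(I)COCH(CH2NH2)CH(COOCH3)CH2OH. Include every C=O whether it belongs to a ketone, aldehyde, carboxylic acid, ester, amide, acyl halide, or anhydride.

5

CH3OOC: ester, 1 C=O (running total 1).
CH(COCl): acyl halide, 1 C=O (running total 2).
CH(CONH2): amide, 1 C=O (running total 3).
CO: ketone, 1 C=O (running total 4).
CH(COOCH3): ester, 1 C=O (running total 5).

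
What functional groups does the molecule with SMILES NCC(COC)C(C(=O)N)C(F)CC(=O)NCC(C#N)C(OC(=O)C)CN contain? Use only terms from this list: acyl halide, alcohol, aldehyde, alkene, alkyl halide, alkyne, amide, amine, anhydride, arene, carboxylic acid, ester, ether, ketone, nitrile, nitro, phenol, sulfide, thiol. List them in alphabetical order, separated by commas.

alkyl halide, amide, amine, ester, ether, nitrile

Taking each segment in turn:
  H2NCH2: –NH2 on an sp³ carbon with no adjacent C=O → amine.
  CH(CH2OCH3): pendant –CH2OCH3: C–O–C linkage → ether.
  CH(CONH2): pendant –CONH2: carbonyl C bonded to C and N → amide.
  CH(F): halogen on an sp³ carbon → alkyl halide.
  CH2CONHCH2: –C(=O)–N– linkage → amide (the N is not an amine).
  CH(CN): pendant –C≡N: nitrile.
  CH(OCOCH3): pendant –OC(=O)CH3: an acyloxy group → ester.
  CH2NH2: –NH2 on an sp³ carbon with no adjacent C=O → amine.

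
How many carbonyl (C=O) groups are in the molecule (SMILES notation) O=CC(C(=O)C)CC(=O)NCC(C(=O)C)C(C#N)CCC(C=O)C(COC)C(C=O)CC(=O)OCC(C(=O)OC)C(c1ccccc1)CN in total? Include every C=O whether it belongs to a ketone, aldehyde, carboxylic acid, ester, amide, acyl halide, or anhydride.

OHC: aldehyde, 1 C=O (running total 1).
CH(COCH3): ketone, 1 C=O (running total 2).
CH2CONHCH2: amide, 1 C=O (running total 3).
CH(COCH3): ketone, 1 C=O (running total 4).
CH(CHO): aldehyde, 1 C=O (running total 5).
CH(CHO): aldehyde, 1 C=O (running total 6).
CH2COOCH2: ester, 1 C=O (running total 7).
CH(COOCH3): ester, 1 C=O (running total 8).

8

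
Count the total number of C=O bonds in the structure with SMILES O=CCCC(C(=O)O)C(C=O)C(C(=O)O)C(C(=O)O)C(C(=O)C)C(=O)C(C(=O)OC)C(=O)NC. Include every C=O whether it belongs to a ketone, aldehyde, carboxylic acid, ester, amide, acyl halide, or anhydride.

9

OHC: aldehyde, 1 C=O (running total 1).
CH(COOH): carboxylic acid, 1 C=O (running total 2).
CH(CHO): aldehyde, 1 C=O (running total 3).
CH(COOH): carboxylic acid, 1 C=O (running total 4).
CH(COOH): carboxylic acid, 1 C=O (running total 5).
CH(COCH3): ketone, 1 C=O (running total 6).
CO: ketone, 1 C=O (running total 7).
CH(COOCH3): ester, 1 C=O (running total 8).
CONHCH3: amide, 1 C=O (running total 9).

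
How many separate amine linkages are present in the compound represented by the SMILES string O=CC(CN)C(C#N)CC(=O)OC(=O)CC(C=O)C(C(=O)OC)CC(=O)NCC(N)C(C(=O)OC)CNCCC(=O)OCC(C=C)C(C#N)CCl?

terminal –CHO: carbonyl C bonded to H and C → aldehyde.
pendant –CH2NH2: N on sp³ C, no adjacent C=O → amine.
pendant –C≡N: nitrile.
two acyl groups sharing one oxygen, –C(=O)–O–C(=O)– → anhydride.
pendant –CHO: carbonyl C bonded to C and H → aldehyde.
pendant –COOCH3: carbonyl C bonded to C and –OCH3 → ester.
–C(=O)–N– linkage → amide (the N is not an amine).
–NH2 on an sp³ carbon with no adjacent C=O → amine.
pendant –COOCH3: carbonyl C bonded to C and –OCH3 → ester.
C–N–C with sp³ carbons and no adjacent C=O → amine (secondary).
–C(=O)–O–C with C on the carbonyl side → ester.
pendant –CH=CH2: C=C double bond → alkene.
pendant –C≡N: nitrile.
halogen on an sp³ carbon → alkyl halide.
Amine appears at: CH(CH2NH2), CH(NH2), CH2NHCH2 → 3.

3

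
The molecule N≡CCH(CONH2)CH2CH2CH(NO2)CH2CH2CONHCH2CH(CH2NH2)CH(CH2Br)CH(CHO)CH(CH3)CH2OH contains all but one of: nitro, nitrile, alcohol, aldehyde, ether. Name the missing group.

aldehyde: present (CH(CHO) — pendant –CHO: carbonyl C bonded to C and H → aldehyde).
nitrile: present (N≡C — N≡C–: carbon triple-bonded to nitrogen → nitrile).
alcohol: present (CH2OH — –OH on an sp³ carbon → alcohol).
nitro: present (CH(NO2) — –NO2 on an sp³ carbon → nitro (the N=O is not a carbonyl)).
ether: no segment matches this pattern.

ether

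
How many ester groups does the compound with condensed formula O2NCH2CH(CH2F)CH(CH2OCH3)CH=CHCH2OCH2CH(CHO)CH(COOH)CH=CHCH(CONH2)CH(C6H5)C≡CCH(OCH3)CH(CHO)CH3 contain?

0

–NO2 on carbon → nitro group.
pendant –CH2X: halogen on sp³ carbon → alkyl halide.
pendant –CH2OCH3: C–O–C linkage → ether.
C=C double bond → alkene.
C–O–C with sp³ carbons on both sides and no adjacent C=O → ether.
pendant –CHO: carbonyl C bonded to C and H → aldehyde.
pendant –COOH: carbonyl C bonded to C and –OH → carboxylic acid.
C=C double bond → alkene.
pendant –CONH2: carbonyl C bonded to C and N → amide.
pendant –C6H5: benzene ring → arene.
C≡C triple bond → alkyne.
pendant –OCH3: C–O–C with sp³ C, no adjacent C=O → ether.
pendant –CHO: carbonyl C bonded to C and H → aldehyde.
No segment is a ester: CH(CH2OCH3) is ether, not ester; CH2OCH2 is ether, not ester; CH(COOH) is carboxylic acid, not ester. → 0.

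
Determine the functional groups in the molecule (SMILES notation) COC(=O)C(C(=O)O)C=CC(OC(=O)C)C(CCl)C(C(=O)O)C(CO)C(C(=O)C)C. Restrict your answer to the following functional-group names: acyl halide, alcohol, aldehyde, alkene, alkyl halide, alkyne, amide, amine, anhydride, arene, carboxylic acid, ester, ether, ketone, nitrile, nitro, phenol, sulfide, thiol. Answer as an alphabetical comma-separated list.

alcohol, alkene, alkyl halide, carboxylic acid, ester, ketone

CH3O–C(=O)–: carbonyl C bonded to C and to –OCH3 → ester (not ketone + ether).
pendant –COOH: carbonyl C bonded to C and –OH → carboxylic acid.
C=C double bond → alkene.
pendant –OC(=O)CH3: an acyloxy group → ester.
pendant –CH2X: halogen on sp³ carbon → alkyl halide.
pendant –COOH: carbonyl C bonded to C and –OH → carboxylic acid.
pendant –CH2OH on an sp³ backbone C → alcohol.
pendant –COCH3: carbonyl C bonded to two carbons → ketone.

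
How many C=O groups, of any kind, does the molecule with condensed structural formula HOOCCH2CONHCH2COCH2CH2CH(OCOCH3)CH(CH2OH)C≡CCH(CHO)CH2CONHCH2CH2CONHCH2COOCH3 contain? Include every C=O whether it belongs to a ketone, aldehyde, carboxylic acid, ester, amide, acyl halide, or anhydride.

8

HOOC: carboxylic acid, 1 C=O (running total 1).
CH2CONHCH2: amide, 1 C=O (running total 2).
CO: ketone, 1 C=O (running total 3).
CH(OCOCH3): ester, 1 C=O (running total 4).
CH(CHO): aldehyde, 1 C=O (running total 5).
CH2CONHCH2: amide, 1 C=O (running total 6).
CH2CONHCH2: amide, 1 C=O (running total 7).
COOCH3: ester, 1 C=O (running total 8).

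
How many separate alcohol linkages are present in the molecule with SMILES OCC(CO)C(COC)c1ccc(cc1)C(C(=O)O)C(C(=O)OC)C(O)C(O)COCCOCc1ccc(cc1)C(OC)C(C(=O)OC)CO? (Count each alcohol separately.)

5

Working along the chain:
  HOCH2: HO– on an sp³ carbon → alcohol.
  CH(CH2OH): pendant –CH2OH on an sp³ backbone C → alcohol.
  CH(CH2OCH3): pendant –CH2OCH3: C–O–C linkage → ether.
  C6H4: para-disubstituted benzene ring → arene.
  CH(COOH): pendant –COOH: carbonyl C bonded to C and –OH → carboxylic acid.
  CH(COOCH3): pendant –COOCH3: carbonyl C bonded to C and –OCH3 → ester.
  CH(OH): –OH on an sp³ carbon → alcohol (secondary).
  CH(OH): –OH on an sp³ carbon → alcohol (secondary).
  CH2OCH2: C–O–C with sp³ carbons on both sides and no adjacent C=O → ether.
  CH2OCH2: C–O–C with sp³ carbons on both sides and no adjacent C=O → ether.
  C6H4: para-disubstituted benzene ring → arene.
  CH(OCH3): pendant –OCH3: C–O–C with sp³ C, no adjacent C=O → ether.
  CH(COOCH3): pendant –COOCH3: carbonyl C bonded to C and –OCH3 → ester.
  CH2OH: –OH on an sp³ carbon → alcohol.
Alcohol appears at: HOCH2, CH(CH2OH), CH(OH), CH(OH), CH2OH → 5.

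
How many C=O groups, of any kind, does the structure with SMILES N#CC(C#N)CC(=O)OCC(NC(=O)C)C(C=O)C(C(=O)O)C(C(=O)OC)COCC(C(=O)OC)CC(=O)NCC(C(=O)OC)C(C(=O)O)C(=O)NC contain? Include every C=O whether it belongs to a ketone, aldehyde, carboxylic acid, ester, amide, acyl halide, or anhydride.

CH2COOCH2: ester, 1 C=O (running total 1).
CH(NHCOCH3): amide, 1 C=O (running total 2).
CH(CHO): aldehyde, 1 C=O (running total 3).
CH(COOH): carboxylic acid, 1 C=O (running total 4).
CH(COOCH3): ester, 1 C=O (running total 5).
CH(COOCH3): ester, 1 C=O (running total 6).
CH2CONHCH2: amide, 1 C=O (running total 7).
CH(COOCH3): ester, 1 C=O (running total 8).
CH(COOH): carboxylic acid, 1 C=O (running total 9).
CONHCH3: amide, 1 C=O (running total 10).

10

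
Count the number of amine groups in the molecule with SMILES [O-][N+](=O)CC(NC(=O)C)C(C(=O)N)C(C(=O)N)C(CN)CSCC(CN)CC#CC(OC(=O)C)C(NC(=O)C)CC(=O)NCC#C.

–NO2 on carbon → nitro group.
pendant –NHC(=O)CH3: N bonded to a carbonyl → amide (not amine).
pendant –CONH2: carbonyl C bonded to C and N → amide.
pendant –CONH2: carbonyl C bonded to C and N → amide.
pendant –CH2NH2: N on sp³ C, no adjacent C=O → amine.
C–S–C linkage → sulfide (thioether).
pendant –CH2NH2: N on sp³ C, no adjacent C=O → amine.
C≡C triple bond → alkyne.
pendant –OC(=O)CH3: an acyloxy group → ester.
pendant –NHC(=O)CH3: N bonded to a carbonyl → amide (not amine).
–C(=O)–N– linkage → amide (the N is not an amine).
C≡C triple bond → alkyne.
Amine appears at: CH(CH2NH2), CH(CH2NH2) → 2.

2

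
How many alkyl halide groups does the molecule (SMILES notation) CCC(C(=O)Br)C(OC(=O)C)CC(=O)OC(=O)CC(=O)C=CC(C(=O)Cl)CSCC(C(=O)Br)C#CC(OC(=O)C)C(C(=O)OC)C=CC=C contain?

0

Reading the structure from left to right:
  CH(COBr): pendant –C(=O)X: carbonyl C bonded to C and halogen → acyl halide.
  CH(OCOCH3): pendant –OC(=O)CH3: an acyloxy group → ester.
  CH2CO-O-COCH2: two acyl groups sharing one oxygen, –C(=O)–O–C(=O)– → anhydride.
  CO: –C(=O)– with carbon on both sides → ketone.
  CH=CH: C=C double bond → alkene.
  CH(COCl): pendant –C(=O)X: carbonyl C bonded to C and halogen → acyl halide.
  CH2SCH2: C–S–C linkage → sulfide (thioether).
  CH(COBr): pendant –C(=O)X: carbonyl C bonded to C and halogen → acyl halide.
  C≡C: C≡C triple bond → alkyne.
  CH(OCOCH3): pendant –OC(=O)CH3: an acyloxy group → ester.
  CH(COOCH3): pendant –COOCH3: carbonyl C bonded to C and –OCH3 → ester.
  CH=CH: C=C double bond → alkene.
  CH=CH2: C=C double bond → alkene.
No segment is a alkyl halide: CH(COBr) is acyl halide, not alkyl halide; CH(COCl) is acyl halide, not alkyl halide; CH(COBr) is acyl halide, not alkyl halide. → 0.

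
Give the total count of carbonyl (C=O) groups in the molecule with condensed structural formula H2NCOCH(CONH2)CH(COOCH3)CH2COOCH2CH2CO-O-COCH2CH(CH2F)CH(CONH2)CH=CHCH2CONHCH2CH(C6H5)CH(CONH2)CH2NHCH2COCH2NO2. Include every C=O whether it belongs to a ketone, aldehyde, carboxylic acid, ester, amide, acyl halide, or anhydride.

H2NCO: amide, 1 C=O (running total 1).
CH(CONH2): amide, 1 C=O (running total 2).
CH(COOCH3): ester, 1 C=O (running total 3).
CH2COOCH2: ester, 1 C=O (running total 4).
CH2CO-O-COCH2: anhydride, 2 C=O (running total 6).
CH(CONH2): amide, 1 C=O (running total 7).
CH2CONHCH2: amide, 1 C=O (running total 8).
CH(CONH2): amide, 1 C=O (running total 9).
CO: ketone, 1 C=O (running total 10).

10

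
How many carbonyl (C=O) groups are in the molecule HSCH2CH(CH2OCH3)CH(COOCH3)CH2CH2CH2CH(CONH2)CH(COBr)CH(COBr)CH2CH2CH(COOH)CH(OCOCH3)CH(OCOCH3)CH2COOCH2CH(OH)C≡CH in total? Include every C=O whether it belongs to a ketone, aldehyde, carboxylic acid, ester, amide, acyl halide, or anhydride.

8

CH(COOCH3): ester, 1 C=O (running total 1).
CH(CONH2): amide, 1 C=O (running total 2).
CH(COBr): acyl halide, 1 C=O (running total 3).
CH(COBr): acyl halide, 1 C=O (running total 4).
CH(COOH): carboxylic acid, 1 C=O (running total 5).
CH(OCOCH3): ester, 1 C=O (running total 6).
CH(OCOCH3): ester, 1 C=O (running total 7).
CH2COOCH2: ester, 1 C=O (running total 8).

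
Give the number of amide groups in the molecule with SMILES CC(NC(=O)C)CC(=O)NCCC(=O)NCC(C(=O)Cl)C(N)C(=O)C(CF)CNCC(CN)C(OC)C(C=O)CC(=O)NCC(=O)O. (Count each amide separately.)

Working along the chain:
  CH(NHCOCH3): pendant –NHC(=O)CH3: N bonded to a carbonyl → amide (not amine).
  CH2CONHCH2: –C(=O)–N– linkage → amide (the N is not an amine).
  CH2CONHCH2: –C(=O)–N– linkage → amide (the N is not an amine).
  CH(COCl): pendant –C(=O)X: carbonyl C bonded to C and halogen → acyl halide.
  CH(NH2): –NH2 on an sp³ carbon with no adjacent C=O → amine.
  CO: –C(=O)– with carbon on both sides → ketone.
  CH(CH2F): pendant –CH2X: halogen on sp³ carbon → alkyl halide.
  CH2NHCH2: C–N–C with sp³ carbons and no adjacent C=O → amine (secondary).
  CH(CH2NH2): pendant –CH2NH2: N on sp³ C, no adjacent C=O → amine.
  CH(OCH3): pendant –OCH3: C–O–C with sp³ C, no adjacent C=O → ether.
  CH(CHO): pendant –CHO: carbonyl C bonded to C and H → aldehyde.
  CH2CONHCH2: –C(=O)–N– linkage → amide (the N is not an amine).
  COOH: –COOH: carbonyl C bonded to –OH and C → carboxylic acid (the –OH is not a separate alcohol).
Amide appears at: CH(NHCOCH3), CH2CONHCH2, CH2CONHCH2, CH2CONHCH2 → 4.

4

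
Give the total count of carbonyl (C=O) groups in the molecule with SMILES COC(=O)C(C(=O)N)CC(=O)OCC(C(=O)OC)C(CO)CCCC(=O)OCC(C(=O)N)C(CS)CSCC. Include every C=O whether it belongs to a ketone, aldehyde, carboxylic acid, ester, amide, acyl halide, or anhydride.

CH3OOC: ester, 1 C=O (running total 1).
CH(CONH2): amide, 1 C=O (running total 2).
CH2COOCH2: ester, 1 C=O (running total 3).
CH(COOCH3): ester, 1 C=O (running total 4).
CH2COOCH2: ester, 1 C=O (running total 5).
CH(CONH2): amide, 1 C=O (running total 6).

6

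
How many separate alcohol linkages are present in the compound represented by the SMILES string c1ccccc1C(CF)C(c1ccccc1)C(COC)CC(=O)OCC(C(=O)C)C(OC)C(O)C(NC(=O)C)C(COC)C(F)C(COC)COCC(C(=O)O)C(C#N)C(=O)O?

1

Working along the chain:
  C6H5: C6H5– phenyl ring → arene.
  CH(CH2F): pendant –CH2X: halogen on sp³ carbon → alkyl halide.
  CH(C6H5): pendant –C6H5: benzene ring → arene.
  CH(CH2OCH3): pendant –CH2OCH3: C–O–C linkage → ether.
  CH2COOCH2: –C(=O)–O–C with C on the carbonyl side → ester.
  CH(COCH3): pendant –COCH3: carbonyl C bonded to two carbons → ketone.
  CH(OCH3): pendant –OCH3: C–O–C with sp³ C, no adjacent C=O → ether.
  CH(OH): –OH on an sp³ carbon → alcohol (secondary).
  CH(NHCOCH3): pendant –NHC(=O)CH3: N bonded to a carbonyl → amide (not amine).
  CH(CH2OCH3): pendant –CH2OCH3: C–O–C linkage → ether.
  CH(F): halogen on an sp³ carbon → alkyl halide.
  CH(CH2OCH3): pendant –CH2OCH3: C–O–C linkage → ether.
  CH2OCH2: C–O–C with sp³ carbons on both sides and no adjacent C=O → ether.
  CH(COOH): pendant –COOH: carbonyl C bonded to C and –OH → carboxylic acid.
  CH(CN): pendant –C≡N: nitrile.
  COOH: –COOH: carbonyl C bonded to –OH and C → carboxylic acid (the –OH is not a separate alcohol).
Alcohol appears at: CH(OH) → 1.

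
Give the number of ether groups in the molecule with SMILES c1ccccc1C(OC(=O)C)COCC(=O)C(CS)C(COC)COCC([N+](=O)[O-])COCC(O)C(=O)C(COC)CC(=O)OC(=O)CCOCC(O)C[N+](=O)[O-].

6

C6H5– phenyl ring → arene.
pendant –OC(=O)CH3: an acyloxy group → ester.
C–O–C with sp³ carbons on both sides and no adjacent C=O → ether.
–C(=O)– with carbon on both sides → ketone.
pendant –CH2SH → thiol.
pendant –CH2OCH3: C–O–C linkage → ether.
C–O–C with sp³ carbons on both sides and no adjacent C=O → ether.
–NO2 on an sp³ carbon → nitro (the N=O is not a carbonyl).
C–O–C with sp³ carbons on both sides and no adjacent C=O → ether.
–OH on an sp³ carbon → alcohol (secondary).
–C(=O)– with carbon on both sides → ketone.
pendant –CH2OCH3: C–O–C linkage → ether.
two acyl groups sharing one oxygen, –C(=O)–O–C(=O)– → anhydride.
C–O–C with sp³ carbons on both sides and no adjacent C=O → ether.
–OH on an sp³ carbon → alcohol (secondary).
–NO2 on carbon → nitro group.
Ether appears at: CH2OCH2, CH(CH2OCH3), CH2OCH2, CH2OCH2, CH(CH2OCH3), CH2OCH2 → 6.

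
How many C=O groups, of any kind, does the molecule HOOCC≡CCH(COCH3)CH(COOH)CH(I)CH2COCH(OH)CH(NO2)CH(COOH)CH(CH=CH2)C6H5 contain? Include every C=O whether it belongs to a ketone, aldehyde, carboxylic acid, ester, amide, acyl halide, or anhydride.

5

HOOC: carboxylic acid, 1 C=O (running total 1).
CH(COCH3): ketone, 1 C=O (running total 2).
CH(COOH): carboxylic acid, 1 C=O (running total 3).
CO: ketone, 1 C=O (running total 4).
CH(COOH): carboxylic acid, 1 C=O (running total 5).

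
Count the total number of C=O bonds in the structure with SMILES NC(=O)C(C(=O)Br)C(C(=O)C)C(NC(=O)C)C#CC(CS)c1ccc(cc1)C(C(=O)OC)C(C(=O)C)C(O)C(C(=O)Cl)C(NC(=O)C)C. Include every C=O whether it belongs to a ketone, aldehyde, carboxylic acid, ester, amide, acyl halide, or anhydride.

H2NCO: amide, 1 C=O (running total 1).
CH(COBr): acyl halide, 1 C=O (running total 2).
CH(COCH3): ketone, 1 C=O (running total 3).
CH(NHCOCH3): amide, 1 C=O (running total 4).
CH(COOCH3): ester, 1 C=O (running total 5).
CH(COCH3): ketone, 1 C=O (running total 6).
CH(COCl): acyl halide, 1 C=O (running total 7).
CH(NHCOCH3): amide, 1 C=O (running total 8).

8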